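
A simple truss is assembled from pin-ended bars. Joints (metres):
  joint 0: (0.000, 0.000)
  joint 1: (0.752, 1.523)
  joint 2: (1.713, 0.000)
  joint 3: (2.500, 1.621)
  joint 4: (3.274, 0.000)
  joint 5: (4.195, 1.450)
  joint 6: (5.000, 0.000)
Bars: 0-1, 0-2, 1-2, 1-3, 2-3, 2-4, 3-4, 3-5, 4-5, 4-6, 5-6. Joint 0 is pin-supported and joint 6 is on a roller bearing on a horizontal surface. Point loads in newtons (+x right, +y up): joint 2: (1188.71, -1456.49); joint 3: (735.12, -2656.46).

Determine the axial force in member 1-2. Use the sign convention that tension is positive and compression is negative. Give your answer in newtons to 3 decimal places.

2273.473

N=7 nodes, M=11 members, R=3 reactions → 2N=14, M+R=14
member 0 (0-1): L=1.6985, (cx,cy)=(0.4427,0.8967)
member 1 (0-2): L=1.7130, (cx,cy)=(1.0000,0.0000)
member 2 (1-2): L=1.8008, (cx,cy)=(0.5336,-0.8457)
member 3 (1-3): L=1.7507, (cx,cy)=(0.9984,0.0560)
member 4 (2-3): L=1.8019, (cx,cy)=(0.4368,0.8996)
member 5 (2-4): L=1.5610, (cx,cy)=(1.0000,0.0000)
member 6 (3-4): L=1.7963, (cx,cy)=(0.4309,-0.9024)
member 7 (3-5): L=1.7036, (cx,cy)=(0.9949,-0.1004)
member 8 (4-5): L=1.7178, (cx,cy)=(0.5362,0.8441)
member 9 (4-6): L=1.7260, (cx,cy)=(1.0000,0.0000)
member 10 (5-6): L=1.6585, (cx,cy)=(0.4854,-0.8743)
solve A·x = −loads:
  F[0-1] = -2283.3807 N (compression)
  F[0-2] = +2934.7593 N (tension)
  F[1-2] = +2273.4733 N (tension)
  F[1-3] = -2227.6332 N (compression)
  F[2-3] = -518.2582 N (compression)
  F[2-4] = +3185.6098 N (tension)
  F[3-4] = -2030.6125 N (compression)
  F[3-5] = -2322.3799 N (compression)
  F[4-5] = +2170.8368 N (tension)
  F[4-6] = +1146.7360 N (tension)
  F[5-6] = -2362.5194 N (compression)
  Rx@0 = -1923.8300 N
  Ry@0 = +2047.4006 N
  Ry@6 = +2065.5494 N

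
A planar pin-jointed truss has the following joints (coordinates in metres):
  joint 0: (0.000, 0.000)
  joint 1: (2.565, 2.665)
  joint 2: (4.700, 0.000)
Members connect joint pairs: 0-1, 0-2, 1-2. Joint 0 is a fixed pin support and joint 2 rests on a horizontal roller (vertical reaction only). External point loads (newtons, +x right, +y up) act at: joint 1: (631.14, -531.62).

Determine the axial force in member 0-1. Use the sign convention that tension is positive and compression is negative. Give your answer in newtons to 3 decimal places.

161.526

N=3 nodes, M=3 members, R=3 reactions → 2N=6, M+R=6
member 0 (0-1): L=3.6988, (cx,cy)=(0.6935,0.7205)
member 1 (0-2): L=4.7000, (cx,cy)=(1.0000,0.0000)
member 2 (1-2): L=3.4147, (cx,cy)=(0.6252,-0.7804)
solve A·x = −loads:
  F[0-1] = +161.5258 N (tension)
  F[0-2] = +519.1283 N (tension)
  F[1-2] = -830.2990 N (compression)
  Rx@0 = -631.1400 N
  Ry@0 = -116.3786 N
  Ry@2 = +647.9986 N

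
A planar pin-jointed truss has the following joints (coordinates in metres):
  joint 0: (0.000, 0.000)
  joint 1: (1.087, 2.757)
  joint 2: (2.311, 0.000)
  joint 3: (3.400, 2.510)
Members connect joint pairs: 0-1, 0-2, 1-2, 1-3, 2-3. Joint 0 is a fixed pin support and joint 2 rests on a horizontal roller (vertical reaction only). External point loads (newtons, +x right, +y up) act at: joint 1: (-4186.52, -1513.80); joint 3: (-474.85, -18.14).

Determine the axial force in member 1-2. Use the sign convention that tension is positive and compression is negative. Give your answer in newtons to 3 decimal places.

5292.590

N=4 nodes, M=5 members, R=3 reactions → 2N=8, M+R=8
member 0 (0-1): L=2.9635, (cx,cy)=(0.3668,0.9303)
member 1 (0-2): L=2.3110, (cx,cy)=(1.0000,0.0000)
member 2 (1-2): L=3.0165, (cx,cy)=(0.4058,-0.9140)
member 3 (1-3): L=2.3262, (cx,cy)=(0.9943,-0.1062)
member 4 (2-3): L=2.7361, (cx,cy)=(0.3980,0.9174)
solve A·x = −loads:
  F[0-1] = -6775.6776 N (compression)
  F[0-2] = -2176.1189 N (compression)
  F[1-2] = +5292.5902 N (tension)
  F[1-3] = -448.8394 N (compression)
  F[2-3] = -71.7257 N (compression)
  Rx@0 = +4661.3700 N
  Ry@0 = +6303.4383 N
  Ry@2 = -4771.4983 N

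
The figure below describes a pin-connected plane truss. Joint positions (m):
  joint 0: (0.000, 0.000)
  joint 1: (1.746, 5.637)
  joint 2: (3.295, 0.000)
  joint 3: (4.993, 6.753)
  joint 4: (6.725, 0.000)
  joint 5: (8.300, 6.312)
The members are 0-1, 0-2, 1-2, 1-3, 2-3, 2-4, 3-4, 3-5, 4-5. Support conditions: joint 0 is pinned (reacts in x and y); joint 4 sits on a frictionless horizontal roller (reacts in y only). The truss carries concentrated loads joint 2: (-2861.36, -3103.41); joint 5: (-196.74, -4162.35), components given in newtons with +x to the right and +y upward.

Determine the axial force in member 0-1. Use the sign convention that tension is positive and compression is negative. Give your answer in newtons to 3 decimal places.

N=6 nodes, M=9 members, R=3 reactions → 2N=12, M+R=12
member 0 (0-1): L=5.9012, (cx,cy)=(0.2959,0.9552)
member 1 (0-2): L=3.2950, (cx,cy)=(1.0000,0.0000)
member 2 (1-2): L=5.8460, (cx,cy)=(0.2650,-0.9643)
member 3 (1-3): L=3.4334, (cx,cy)=(0.9457,0.3250)
member 4 (2-3): L=6.9632, (cx,cy)=(0.2439,0.9698)
member 5 (2-4): L=3.4300, (cx,cy)=(1.0000,0.0000)
member 6 (3-4): L=6.9716, (cx,cy)=(0.2484,-0.9686)
member 7 (3-5): L=3.3363, (cx,cy)=(0.9912,-0.1322)
member 8 (4-5): L=6.5055, (cx,cy)=(0.2421,0.9703)
solve A·x = −loads:
  F[0-1] = -829.8405 N (compression)
  F[0-2] = -2812.5738 N (compression)
  F[1-2] = +671.1651 N (tension)
  F[1-3] = -447.6729 N (compression)
  F[2-3] = +2532.6910 N (tension)
  F[2-4] = -390.9804 N (compression)
  F[3-4] = -2497.6816 N (compression)
  F[3-5] = +821.9707 N (tension)
  F[4-5] = -4177.9906 N (compression)
  Rx@0 = +3058.1000 N
  Ry@0 = +792.6867 N
  Ry@4 = +6473.0733 N

-829.841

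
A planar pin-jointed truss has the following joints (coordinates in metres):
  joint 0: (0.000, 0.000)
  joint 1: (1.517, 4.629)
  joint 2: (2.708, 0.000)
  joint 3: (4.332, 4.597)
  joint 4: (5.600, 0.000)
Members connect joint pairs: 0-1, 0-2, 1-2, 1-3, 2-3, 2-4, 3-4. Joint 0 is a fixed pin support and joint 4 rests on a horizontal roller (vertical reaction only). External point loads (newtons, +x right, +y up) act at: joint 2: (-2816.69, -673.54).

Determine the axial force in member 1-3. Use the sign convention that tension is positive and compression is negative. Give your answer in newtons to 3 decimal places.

-204.096

N=5 nodes, M=7 members, R=3 reactions → 2N=10, M+R=10
member 0 (0-1): L=4.8712, (cx,cy)=(0.3114,0.9503)
member 1 (0-2): L=2.7080, (cx,cy)=(1.0000,0.0000)
member 2 (1-2): L=4.7798, (cx,cy)=(0.2492,-0.9685)
member 3 (1-3): L=2.8152, (cx,cy)=(0.9999,-0.0114)
member 4 (2-3): L=4.8754, (cx,cy)=(0.3331,0.9429)
member 5 (2-4): L=2.8920, (cx,cy)=(1.0000,0.0000)
member 6 (3-4): L=4.7687, (cx,cy)=(0.2659,-0.9640)
solve A·x = −loads:
  F[0-1] = -366.0375 N (compression)
  F[0-2] = -2702.6986 N (compression)
  F[1-2] = +361.5594 N (tension)
  F[1-3] = -204.0964 N (compression)
  F[2-3] = +342.9712 N (tension)
  F[2-4] = +89.8398 N (tension)
  F[3-4] = -337.8679 N (compression)
  Rx@0 = +2816.6900 N
  Ry@0 = +347.8353 N
  Ry@4 = +325.7047 N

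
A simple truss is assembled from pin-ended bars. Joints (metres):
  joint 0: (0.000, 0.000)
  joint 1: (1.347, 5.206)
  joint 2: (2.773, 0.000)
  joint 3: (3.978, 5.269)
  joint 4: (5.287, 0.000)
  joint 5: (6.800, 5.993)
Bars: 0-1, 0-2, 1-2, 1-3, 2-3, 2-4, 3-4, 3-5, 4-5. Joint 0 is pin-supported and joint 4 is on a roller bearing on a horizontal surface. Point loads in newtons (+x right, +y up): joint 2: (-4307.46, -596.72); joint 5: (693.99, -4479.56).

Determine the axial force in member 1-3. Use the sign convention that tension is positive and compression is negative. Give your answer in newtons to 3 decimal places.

N=6 nodes, M=9 members, R=3 reactions → 2N=12, M+R=12
member 0 (0-1): L=5.3774, (cx,cy)=(0.2505,0.9681)
member 1 (0-2): L=2.7730, (cx,cy)=(1.0000,0.0000)
member 2 (1-2): L=5.3978, (cx,cy)=(0.2642,-0.9645)
member 3 (1-3): L=2.6318, (cx,cy)=(0.9997,0.0239)
member 4 (2-3): L=5.4050, (cx,cy)=(0.2229,0.9748)
member 5 (2-4): L=2.5140, (cx,cy)=(1.0000,0.0000)
member 6 (3-4): L=5.4292, (cx,cy)=(0.2411,-0.9705)
member 7 (3-5): L=2.9134, (cx,cy)=(0.9686,0.2485)
member 8 (4-5): L=6.1810, (cx,cy)=(0.2448,0.9696)
solve A·x = −loads:
  F[0-1] = +1843.6269 N (tension)
  F[0-2] = -4075.2820 N (compression)
  F[1-2] = -1827.1474 N (compression)
  F[1-3] = +944.7844 N (tension)
  F[2-3] = +2419.8562 N (tension)
  F[2-4] = -790.0072 N (compression)
  F[3-4] = -1938.1322 N (compression)
  F[3-5] = +2014.4853 N (tension)
  F[4-5] = -5136.4331 N (compression)
  Rx@0 = +3613.4700 N
  Ry@0 = -1784.8501 N
  Ry@4 = +6861.1301 N

944.784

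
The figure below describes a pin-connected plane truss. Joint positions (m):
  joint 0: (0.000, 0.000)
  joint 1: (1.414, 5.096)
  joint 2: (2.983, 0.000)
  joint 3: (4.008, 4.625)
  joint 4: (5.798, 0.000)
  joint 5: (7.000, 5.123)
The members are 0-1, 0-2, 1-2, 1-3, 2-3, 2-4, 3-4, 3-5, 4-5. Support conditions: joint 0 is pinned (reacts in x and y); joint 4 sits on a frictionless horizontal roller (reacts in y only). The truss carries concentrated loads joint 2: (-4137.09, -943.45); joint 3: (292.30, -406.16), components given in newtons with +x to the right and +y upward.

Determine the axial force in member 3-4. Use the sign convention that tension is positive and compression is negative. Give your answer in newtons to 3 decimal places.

-1071.559

N=6 nodes, M=9 members, R=3 reactions → 2N=12, M+R=12
member 0 (0-1): L=5.2885, (cx,cy)=(0.2674,0.9636)
member 1 (0-2): L=2.9830, (cx,cy)=(1.0000,0.0000)
member 2 (1-2): L=5.3321, (cx,cy)=(0.2943,-0.9557)
member 3 (1-3): L=2.6364, (cx,cy)=(0.9839,-0.1787)
member 4 (2-3): L=4.7372, (cx,cy)=(0.2164,0.9763)
member 5 (2-4): L=2.8150, (cx,cy)=(1.0000,0.0000)
member 6 (3-4): L=4.9593, (cx,cy)=(0.3609,-0.9326)
member 7 (3-5): L=3.0332, (cx,cy)=(0.9864,0.1642)
member 8 (4-5): L=5.2621, (cx,cy)=(0.2284,0.9736)
solve A·x = −loads:
  F[0-1] = -363.5191 N (compression)
  F[0-2] = -3747.5956 N (compression)
  F[1-2] = +407.7731 N (tension)
  F[1-3] = -220.7357 N (compression)
  F[2-3] = +567.1660 N (tension)
  F[2-4] = +386.7659 N (tension)
  F[3-4] = -1071.5591 N (compression)
  F[3-5] = -0.0000 N (compression)
  F[4-5] = +0.0000 N (tension)
  Rx@0 = +3844.7900 N
  Ry@0 = +350.2847 N
  Ry@4 = +999.3253 N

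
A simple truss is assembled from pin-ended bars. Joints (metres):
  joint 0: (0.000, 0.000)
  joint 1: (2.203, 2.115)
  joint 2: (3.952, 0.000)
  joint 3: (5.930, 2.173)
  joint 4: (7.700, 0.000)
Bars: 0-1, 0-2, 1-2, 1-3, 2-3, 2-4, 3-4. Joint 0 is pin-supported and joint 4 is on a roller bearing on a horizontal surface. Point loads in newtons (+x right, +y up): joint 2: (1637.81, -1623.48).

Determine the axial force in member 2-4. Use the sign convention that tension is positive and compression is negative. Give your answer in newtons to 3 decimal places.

678.714

N=5 nodes, M=7 members, R=3 reactions → 2N=10, M+R=10
member 0 (0-1): L=3.0539, (cx,cy)=(0.7214,0.6926)
member 1 (0-2): L=3.9520, (cx,cy)=(1.0000,0.0000)
member 2 (1-2): L=2.7445, (cx,cy)=(0.6373,-0.7706)
member 3 (1-3): L=3.7275, (cx,cy)=(0.9999,0.0156)
member 4 (2-3): L=2.9384, (cx,cy)=(0.6731,0.7395)
member 5 (2-4): L=3.7480, (cx,cy)=(1.0000,0.0000)
member 6 (3-4): L=2.8026, (cx,cy)=(0.6315,-0.7753)
solve A·x = −loads:
  F[0-1] = -1141.0462 N (compression)
  F[0-2] = +2460.9239 N (tension)
  F[1-2] = +995.9932 N (tension)
  F[1-3] = -1458.0138 N (compression)
  F[2-3] = +1157.4344 N (tension)
  F[2-4] = +678.7138 N (tension)
  F[3-4] = -1074.6865 N (compression)
  Rx@0 = -1637.8100 N
  Ry@0 = +790.2342 N
  Ry@4 = +833.2458 N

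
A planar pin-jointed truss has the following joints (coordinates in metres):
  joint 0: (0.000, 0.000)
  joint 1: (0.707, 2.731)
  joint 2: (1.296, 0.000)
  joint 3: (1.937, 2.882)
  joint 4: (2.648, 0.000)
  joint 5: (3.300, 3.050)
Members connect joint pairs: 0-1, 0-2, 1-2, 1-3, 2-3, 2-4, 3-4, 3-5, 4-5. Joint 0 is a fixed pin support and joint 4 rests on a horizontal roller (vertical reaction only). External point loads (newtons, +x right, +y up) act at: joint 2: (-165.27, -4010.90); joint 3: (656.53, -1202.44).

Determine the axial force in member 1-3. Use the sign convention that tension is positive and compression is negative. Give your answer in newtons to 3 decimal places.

-771.416

N=6 nodes, M=9 members, R=3 reactions → 2N=12, M+R=12
member 0 (0-1): L=2.8210, (cx,cy)=(0.2506,0.9681)
member 1 (0-2): L=1.2960, (cx,cy)=(1.0000,0.0000)
member 2 (1-2): L=2.7938, (cx,cy)=(0.2108,-0.9775)
member 3 (1-3): L=1.2392, (cx,cy)=(0.9925,0.1218)
member 4 (2-3): L=2.9524, (cx,cy)=(0.2171,0.9761)
member 5 (2-4): L=1.3520, (cx,cy)=(1.0000,0.0000)
member 6 (3-4): L=2.9684, (cx,cy)=(0.2395,-0.9709)
member 7 (3-5): L=1.3733, (cx,cy)=(0.9925,0.1223)
member 8 (4-5): L=3.1189, (cx,cy)=(0.2090,0.9779)
solve A·x = −loads:
  F[0-1] = -1710.7727 N (compression)
  F[0-2] = +920.0099 N (tension)
  F[1-2] = +1598.0976 N (tension)
  F[1-3] = -771.4161 N (compression)
  F[2-3] = +2508.5575 N (tension)
  F[2-4] = +877.5656 N (tension)
  F[3-4] = -3663.8152 N (compression)
  F[3-5] = -0.0000 N (compression)
  F[4-5] = +0.0000 N (tension)
  Rx@0 = -491.2600 N
  Ry@0 = +1656.1753 N
  Ry@4 = +3557.1647 N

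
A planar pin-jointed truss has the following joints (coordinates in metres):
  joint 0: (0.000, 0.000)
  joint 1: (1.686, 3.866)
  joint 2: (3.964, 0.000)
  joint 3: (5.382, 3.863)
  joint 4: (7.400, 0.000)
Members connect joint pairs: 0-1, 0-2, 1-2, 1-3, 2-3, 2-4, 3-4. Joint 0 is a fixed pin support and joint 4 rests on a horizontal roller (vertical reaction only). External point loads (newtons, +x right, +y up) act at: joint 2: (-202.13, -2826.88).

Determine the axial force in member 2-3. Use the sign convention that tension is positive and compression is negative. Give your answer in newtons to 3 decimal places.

1611.923

N=5 nodes, M=7 members, R=3 reactions → 2N=10, M+R=10
member 0 (0-1): L=4.2176, (cx,cy)=(0.3997,0.9166)
member 1 (0-2): L=3.9640, (cx,cy)=(1.0000,0.0000)
member 2 (1-2): L=4.4872, (cx,cy)=(0.5077,-0.8616)
member 3 (1-3): L=3.6960, (cx,cy)=(1.0000,-0.0008)
member 4 (2-3): L=4.1150, (cx,cy)=(0.3446,0.9388)
member 5 (2-4): L=3.4360, (cx,cy)=(1.0000,0.0000)
member 6 (3-4): L=4.3583, (cx,cy)=(0.4630,-0.8863)
solve A·x = −loads:
  F[0-1] = -1431.9810 N (compression)
  F[0-2] = +370.3028 N (tension)
  F[1-2] = +1524.7788 N (tension)
  F[1-3] = -1346.5067 N (compression)
  F[2-3] = +1611.9230 N (tension)
  F[2-4] = +791.0533 N (tension)
  F[3-4] = -1708.4619 N (compression)
  Rx@0 = +202.1300 N
  Ry@0 = +1312.5891 N
  Ry@4 = +1514.2909 N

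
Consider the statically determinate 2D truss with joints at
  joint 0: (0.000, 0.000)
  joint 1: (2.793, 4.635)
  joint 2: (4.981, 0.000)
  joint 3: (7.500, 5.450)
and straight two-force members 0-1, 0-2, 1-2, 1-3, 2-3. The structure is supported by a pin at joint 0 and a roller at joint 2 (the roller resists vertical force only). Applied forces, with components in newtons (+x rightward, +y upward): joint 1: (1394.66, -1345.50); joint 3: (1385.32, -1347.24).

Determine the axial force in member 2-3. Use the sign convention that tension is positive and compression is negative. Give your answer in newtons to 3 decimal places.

N=4 nodes, M=5 members, R=3 reactions → 2N=8, M+R=8
member 0 (0-1): L=5.4115, (cx,cy)=(0.5161,0.8565)
member 1 (0-2): L=4.9810, (cx,cy)=(1.0000,0.0000)
member 2 (1-2): L=5.1255, (cx,cy)=(0.4269,-0.9043)
member 3 (1-3): L=4.7770, (cx,cy)=(0.9853,0.1706)
member 4 (2-3): L=6.0040, (cx,cy)=(0.4196,0.9077)
solve A·x = −loads:
  F[0-1] = +3390.2949 N (tension)
  F[0-2] = +1030.1629 N (tension)
  F[1-2] = -4281.0839 N (compression)
  F[1-3] = +2215.1714 N (tension)
  F[2-3] = -1900.5271 N (compression)
  Rx@0 = -2779.9800 N
  Ry@0 = -2903.8319 N
  Ry@2 = +5596.5719 N

-1900.527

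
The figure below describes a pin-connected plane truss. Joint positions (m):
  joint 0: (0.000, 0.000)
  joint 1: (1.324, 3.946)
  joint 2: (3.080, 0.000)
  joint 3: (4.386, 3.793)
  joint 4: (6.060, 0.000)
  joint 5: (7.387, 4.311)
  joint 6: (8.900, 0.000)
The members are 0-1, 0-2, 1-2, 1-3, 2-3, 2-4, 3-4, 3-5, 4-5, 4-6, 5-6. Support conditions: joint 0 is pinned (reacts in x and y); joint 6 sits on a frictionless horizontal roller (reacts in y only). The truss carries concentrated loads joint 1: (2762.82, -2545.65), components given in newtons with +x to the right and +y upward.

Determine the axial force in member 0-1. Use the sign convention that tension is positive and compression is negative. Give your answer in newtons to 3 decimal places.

-993.606

N=7 nodes, M=11 members, R=3 reactions → 2N=14, M+R=14
member 0 (0-1): L=4.1622, (cx,cy)=(0.3181,0.9481)
member 1 (0-2): L=3.0800, (cx,cy)=(1.0000,0.0000)
member 2 (1-2): L=4.3191, (cx,cy)=(0.4066,-0.9136)
member 3 (1-3): L=3.0658, (cx,cy)=(0.9988,-0.0499)
member 4 (2-3): L=4.0115, (cx,cy)=(0.3256,0.9455)
member 5 (2-4): L=2.9800, (cx,cy)=(1.0000,0.0000)
member 6 (3-4): L=4.1460, (cx,cy)=(0.4038,-0.9149)
member 7 (3-5): L=3.0454, (cx,cy)=(0.9854,0.1701)
member 8 (4-5): L=4.5106, (cx,cy)=(0.2942,0.9557)
member 9 (4-6): L=2.8400, (cx,cy)=(1.0000,0.0000)
member 10 (5-6): L=4.5688, (cx,cy)=(0.3312,-0.9436)
solve A·x = −loads:
  F[0-1] = -993.6062 N (compression)
  F[0-2] = +3078.8873 N (tension)
  F[1-2] = -1622.9736 N (compression)
  F[1-3] = -2422.0560 N (compression)
  F[2-3] = +1568.2165 N (tension)
  F[2-4] = +1908.4888 N (tension)
  F[3-4] = -1963.3996 N (compression)
  F[3-5] = -1132.2360 N (compression)
  F[4-5] = +1879.4139 N (tension)
  F[4-6] = +562.8230 N (tension)
  F[5-6] = -1699.5525 N (compression)
  Rx@0 = -2762.8200 N
  Ry@0 = +941.9951 N
  Ry@6 = +1603.6549 N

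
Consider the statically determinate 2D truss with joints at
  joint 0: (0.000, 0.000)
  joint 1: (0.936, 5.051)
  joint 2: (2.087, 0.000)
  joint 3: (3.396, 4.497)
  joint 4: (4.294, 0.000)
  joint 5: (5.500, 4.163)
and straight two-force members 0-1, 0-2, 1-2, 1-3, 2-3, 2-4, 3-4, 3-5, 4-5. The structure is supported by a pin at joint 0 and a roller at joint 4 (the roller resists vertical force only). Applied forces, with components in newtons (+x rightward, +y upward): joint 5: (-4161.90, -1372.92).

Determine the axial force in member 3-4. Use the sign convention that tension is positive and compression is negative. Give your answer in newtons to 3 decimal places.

4303.936

N=6 nodes, M=9 members, R=3 reactions → 2N=12, M+R=12
member 0 (0-1): L=5.1370, (cx,cy)=(0.1822,0.9833)
member 1 (0-2): L=2.0870, (cx,cy)=(1.0000,0.0000)
member 2 (1-2): L=5.1805, (cx,cy)=(0.2222,-0.9750)
member 3 (1-3): L=2.5216, (cx,cy)=(0.9756,-0.2197)
member 4 (2-3): L=4.6836, (cx,cy)=(0.2795,0.9602)
member 5 (2-4): L=2.2070, (cx,cy)=(1.0000,0.0000)
member 6 (3-4): L=4.5858, (cx,cy)=(0.1958,-0.9806)
member 7 (3-5): L=2.1303, (cx,cy)=(0.9876,-0.1568)
member 8 (4-5): L=4.3342, (cx,cy)=(0.2783,0.9605)
solve A·x = −loads:
  F[0-1] = -3711.4656 N (compression)
  F[0-2] = -3485.6422 N (compression)
  F[1-2] = +4110.0051 N (tension)
  F[1-3] = -1629.2255 N (compression)
  F[2-3] = -4173.5938 N (compression)
  F[2-4] = -1406.0306 N (compression)
  F[3-4] = +4303.9358 N (tension)
  F[3-5] = -3643.7385 N (compression)
  F[4-5] = -2024.1309 N (compression)
  Rx@0 = +4161.9000 N
  Ry@0 = +3649.3359 N
  Ry@4 = -2276.4159 N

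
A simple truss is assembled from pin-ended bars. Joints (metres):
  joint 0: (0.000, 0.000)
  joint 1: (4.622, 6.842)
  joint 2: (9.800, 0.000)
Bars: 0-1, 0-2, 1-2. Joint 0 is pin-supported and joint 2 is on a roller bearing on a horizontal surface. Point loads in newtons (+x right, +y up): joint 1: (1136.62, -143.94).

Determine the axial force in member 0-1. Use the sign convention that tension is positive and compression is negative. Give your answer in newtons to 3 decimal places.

865.865

N=3 nodes, M=3 members, R=3 reactions → 2N=6, M+R=6
member 0 (0-1): L=8.2569, (cx,cy)=(0.5598,0.8286)
member 1 (0-2): L=9.8000, (cx,cy)=(1.0000,0.0000)
member 2 (1-2): L=8.5805, (cx,cy)=(0.6035,-0.7974)
solve A·x = −loads:
  F[0-1] = +865.8645 N (tension)
  F[0-2] = +651.9294 N (tension)
  F[1-2] = -1080.3143 N (compression)
  Rx@0 = -1136.6200 N
  Ry@0 = -717.4931 N
  Ry@2 = +861.4331 N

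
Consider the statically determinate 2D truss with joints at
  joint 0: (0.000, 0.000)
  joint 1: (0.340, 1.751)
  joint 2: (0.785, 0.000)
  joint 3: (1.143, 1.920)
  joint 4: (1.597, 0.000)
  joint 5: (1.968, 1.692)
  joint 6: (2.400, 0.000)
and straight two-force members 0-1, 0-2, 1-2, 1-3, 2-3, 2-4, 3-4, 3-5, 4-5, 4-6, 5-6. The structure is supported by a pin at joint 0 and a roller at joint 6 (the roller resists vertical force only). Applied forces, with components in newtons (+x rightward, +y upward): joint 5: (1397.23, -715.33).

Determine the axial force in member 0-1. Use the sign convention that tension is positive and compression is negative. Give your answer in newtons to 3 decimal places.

N=7 nodes, M=11 members, R=3 reactions → 2N=14, M+R=14
member 0 (0-1): L=1.7837, (cx,cy)=(0.1906,0.9817)
member 1 (0-2): L=0.7850, (cx,cy)=(1.0000,0.0000)
member 2 (1-2): L=1.8067, (cx,cy)=(0.2463,-0.9692)
member 3 (1-3): L=0.8206, (cx,cy)=(0.9786,0.2059)
member 4 (2-3): L=1.9531, (cx,cy)=(0.1833,0.9831)
member 5 (2-4): L=0.8120, (cx,cy)=(1.0000,0.0000)
member 6 (3-4): L=1.9729, (cx,cy)=(0.2301,-0.9732)
member 7 (3-5): L=0.8559, (cx,cy)=(0.9639,-0.2664)
member 8 (4-5): L=1.7322, (cx,cy)=(0.2142,0.9768)
member 9 (4-6): L=0.8030, (cx,cy)=(1.0000,0.0000)
member 10 (5-6): L=1.7463, (cx,cy)=(0.2474,-0.9689)
solve A·x = −loads:
  F[0-1] = +872.2811 N (tension)
  F[0-2] = +1230.9605 N (tension)
  F[1-2] = -804.3787 N (compression)
  F[1-3] = +372.3793 N (tension)
  F[2-3] = +793.0328 N (tension)
  F[2-4] = +887.4712 N (tension)
  F[3-4] = -1096.3064 N (compression)
  F[3-5] = +790.5983 N (tension)
  F[4-5] = +1092.2318 N (tension)
  F[4-6] = +401.2641 N (tension)
  F[5-6] = -1622.0343 N (compression)
  Rx@0 = -1397.2300 N
  Ry@0 = -856.2878 N
  Ry@6 = +1571.6177 N

872.281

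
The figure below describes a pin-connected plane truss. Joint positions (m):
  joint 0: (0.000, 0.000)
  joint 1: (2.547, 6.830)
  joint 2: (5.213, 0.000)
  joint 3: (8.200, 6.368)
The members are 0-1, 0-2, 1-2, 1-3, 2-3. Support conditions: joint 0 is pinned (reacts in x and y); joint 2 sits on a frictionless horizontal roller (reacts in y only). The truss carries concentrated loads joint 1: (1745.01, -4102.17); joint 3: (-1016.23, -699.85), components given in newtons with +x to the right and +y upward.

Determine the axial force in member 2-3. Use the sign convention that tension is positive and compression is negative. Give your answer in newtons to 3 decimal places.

N=4 nodes, M=5 members, R=3 reactions → 2N=8, M+R=8
member 0 (0-1): L=7.2895, (cx,cy)=(0.3494,0.9370)
member 1 (0-2): L=5.2130, (cx,cy)=(1.0000,0.0000)
member 2 (1-2): L=7.3319, (cx,cy)=(0.3636,-0.9315)
member 3 (1-3): L=5.6718, (cx,cy)=(0.9967,-0.0815)
member 4 (2-3): L=7.0337, (cx,cy)=(0.4247,0.9053)
solve A·x = −loads:
  F[0-1] = -695.8581 N (compression)
  F[0-2] = +971.9191 N (tension)
  F[1-2] = -3645.5684 N (compression)
  F[1-3] = -664.7654 N (compression)
  F[2-3] = -832.8257 N (compression)
  Rx@0 = -728.7800 N
  Ry@0 = +651.9984 N
  Ry@2 = +4150.0216 N

-832.826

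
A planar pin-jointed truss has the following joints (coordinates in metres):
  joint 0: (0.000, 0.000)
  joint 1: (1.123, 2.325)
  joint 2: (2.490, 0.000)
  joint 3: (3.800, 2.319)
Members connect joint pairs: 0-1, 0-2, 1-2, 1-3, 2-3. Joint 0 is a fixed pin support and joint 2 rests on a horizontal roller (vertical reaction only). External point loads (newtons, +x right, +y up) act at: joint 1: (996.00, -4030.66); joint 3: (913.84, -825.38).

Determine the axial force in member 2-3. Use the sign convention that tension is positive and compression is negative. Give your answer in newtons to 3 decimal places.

-944.422

N=4 nodes, M=5 members, R=3 reactions → 2N=8, M+R=8
member 0 (0-1): L=2.5820, (cx,cy)=(0.4349,0.9005)
member 1 (0-2): L=2.4900, (cx,cy)=(1.0000,0.0000)
member 2 (1-2): L=2.6971, (cx,cy)=(0.5068,-0.8620)
member 3 (1-3): L=2.6770, (cx,cy)=(1.0000,-0.0022)
member 4 (2-3): L=2.6634, (cx,cy)=(0.4918,0.8707)
solve A·x = −loads:
  F[0-1] = +2.7788 N (tension)
  F[0-2] = +1908.6314 N (tension)
  F[1-2] = -4682.2143 N (compression)
  F[1-3] = +1378.3544 N (tension)
  F[2-3] = -944.4217 N (compression)
  Rx@0 = -1909.8400 N
  Ry@0 = -2.5022 N
  Ry@2 = +4858.5422 N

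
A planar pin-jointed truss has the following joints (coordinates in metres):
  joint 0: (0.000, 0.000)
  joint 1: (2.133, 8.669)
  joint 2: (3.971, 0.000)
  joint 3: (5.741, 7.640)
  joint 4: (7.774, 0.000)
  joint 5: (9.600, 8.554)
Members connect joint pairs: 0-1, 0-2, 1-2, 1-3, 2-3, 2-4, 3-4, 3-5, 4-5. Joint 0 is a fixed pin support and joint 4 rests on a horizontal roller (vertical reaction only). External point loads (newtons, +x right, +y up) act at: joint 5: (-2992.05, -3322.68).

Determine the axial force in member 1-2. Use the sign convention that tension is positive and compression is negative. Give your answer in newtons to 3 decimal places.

2924.670

N=6 nodes, M=9 members, R=3 reactions → 2N=12, M+R=12
member 0 (0-1): L=8.9276, (cx,cy)=(0.2389,0.9710)
member 1 (0-2): L=3.9710, (cx,cy)=(1.0000,0.0000)
member 2 (1-2): L=8.8617, (cx,cy)=(0.2074,-0.9783)
member 3 (1-3): L=3.7519, (cx,cy)=(0.9617,-0.2743)
member 4 (2-3): L=7.8424, (cx,cy)=(0.2257,0.9742)
member 5 (2-4): L=3.8030, (cx,cy)=(1.0000,0.0000)
member 6 (3-4): L=7.9059, (cx,cy)=(0.2572,-0.9664)
member 7 (3-5): L=3.9658, (cx,cy)=(0.9731,0.2305)
member 8 (4-5): L=8.7467, (cx,cy)=(0.2088,0.9780)
solve A·x = −loads:
  F[0-1] = -2586.7217 N (compression)
  F[0-2] = -2374.0222 N (compression)
  F[1-2] = +2924.6698 N (tension)
  F[1-3] = -1273.4630 N (compression)
  F[2-3] = -2936.8489 N (compression)
  F[2-4] = -1104.5788 N (compression)
  F[3-4] = +2009.9354 N (tension)
  F[3-5] = -2470.8460 N (compression)
  F[4-5] = -2815.2485 N (compression)
  Rx@0 = +2992.0500 N
  Ry@0 = +2511.8063 N
  Ry@4 = +810.8737 N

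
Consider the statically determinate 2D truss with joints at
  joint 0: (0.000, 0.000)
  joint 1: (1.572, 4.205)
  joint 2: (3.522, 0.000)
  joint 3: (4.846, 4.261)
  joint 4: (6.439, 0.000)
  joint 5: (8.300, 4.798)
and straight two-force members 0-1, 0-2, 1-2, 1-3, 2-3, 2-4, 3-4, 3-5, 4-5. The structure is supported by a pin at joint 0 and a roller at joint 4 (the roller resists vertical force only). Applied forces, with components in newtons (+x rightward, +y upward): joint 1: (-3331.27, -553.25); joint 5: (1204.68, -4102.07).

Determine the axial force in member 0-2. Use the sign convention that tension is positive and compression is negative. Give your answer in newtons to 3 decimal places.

-1935.771

N=6 nodes, M=9 members, R=3 reactions → 2N=12, M+R=12
member 0 (0-1): L=4.4892, (cx,cy)=(0.3502,0.9367)
member 1 (0-2): L=3.5220, (cx,cy)=(1.0000,0.0000)
member 2 (1-2): L=4.6351, (cx,cy)=(0.4207,-0.9072)
member 3 (1-3): L=3.2745, (cx,cy)=(0.9999,0.0171)
member 4 (2-3): L=4.4620, (cx,cy)=(0.2967,0.9550)
member 5 (2-4): L=2.9170, (cx,cy)=(1.0000,0.0000)
member 6 (3-4): L=4.5490, (cx,cy)=(0.3502,-0.9367)
member 7 (3-5): L=3.4955, (cx,cy)=(0.9881,0.1536)
member 8 (4-5): L=5.1463, (cx,cy)=(0.3616,0.9323)
solve A·x = −loads:
  F[0-1] = -544.9307 N (compression)
  F[0-2] = -1935.7709 N (compression)
  F[1-2] = +11.9145 N (tension)
  F[1-3] = +3135.8972 N (tension)
  F[2-3] = -11.3186 N (compression)
  F[2-4] = -1927.4000 N (compression)
  F[3-4] = +448.1063 N (tension)
  F[3-5] = +3010.9028 N (tension)
  F[4-5] = -4895.9567 N (compression)
  Rx@0 = +2126.5900 N
  Ry@0 = +510.4288 N
  Ry@4 = +4144.8912 N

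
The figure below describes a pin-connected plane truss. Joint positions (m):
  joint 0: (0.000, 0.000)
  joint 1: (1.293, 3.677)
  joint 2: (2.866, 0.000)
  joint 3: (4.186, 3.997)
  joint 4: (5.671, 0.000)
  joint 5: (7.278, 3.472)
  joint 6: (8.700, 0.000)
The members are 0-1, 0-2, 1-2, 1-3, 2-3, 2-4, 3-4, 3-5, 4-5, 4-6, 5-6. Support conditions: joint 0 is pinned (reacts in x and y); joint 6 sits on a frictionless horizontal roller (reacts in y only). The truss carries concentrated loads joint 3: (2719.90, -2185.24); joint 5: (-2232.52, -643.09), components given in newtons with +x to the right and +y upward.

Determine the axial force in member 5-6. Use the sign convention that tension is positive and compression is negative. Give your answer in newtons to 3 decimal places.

-2105.093

N=7 nodes, M=11 members, R=3 reactions → 2N=14, M+R=14
member 0 (0-1): L=3.8977, (cx,cy)=(0.3317,0.9434)
member 1 (0-2): L=2.8660, (cx,cy)=(1.0000,0.0000)
member 2 (1-2): L=3.9993, (cx,cy)=(0.3933,-0.9194)
member 3 (1-3): L=2.9106, (cx,cy)=(0.9939,0.1099)
member 4 (2-3): L=4.2093, (cx,cy)=(0.3136,0.9496)
member 5 (2-4): L=2.8050, (cx,cy)=(1.0000,0.0000)
member 6 (3-4): L=4.2639, (cx,cy)=(0.3483,-0.9374)
member 7 (3-5): L=3.1363, (cx,cy)=(0.9859,-0.1674)
member 8 (4-5): L=3.8259, (cx,cy)=(0.4200,0.9075)
member 9 (4-6): L=3.0290, (cx,cy)=(1.0000,0.0000)
member 10 (5-6): L=3.7519, (cx,cy)=(0.3790,-0.9254)
solve A·x = −loads:
  F[0-1] = -933.1292 N (compression)
  F[0-2] = +796.9296 N (tension)
  F[1-2] = +878.6391 N (tension)
  F[1-3] = -659.1277 N (compression)
  F[2-3] = -850.7362 N (compression)
  F[2-4] = +1409.2941 N (tension)
  F[3-4] = -781.7678 N (compression)
  F[3-5] = -3417.7751 N (compression)
  F[4-5] = +807.5139 N (tension)
  F[4-6] = +797.8439 N (tension)
  F[5-6] = -2105.0933 N (compression)
  Rx@0 = -487.3800 N
  Ry@0 = +880.2893 N
  Ry@6 = +1948.0407 N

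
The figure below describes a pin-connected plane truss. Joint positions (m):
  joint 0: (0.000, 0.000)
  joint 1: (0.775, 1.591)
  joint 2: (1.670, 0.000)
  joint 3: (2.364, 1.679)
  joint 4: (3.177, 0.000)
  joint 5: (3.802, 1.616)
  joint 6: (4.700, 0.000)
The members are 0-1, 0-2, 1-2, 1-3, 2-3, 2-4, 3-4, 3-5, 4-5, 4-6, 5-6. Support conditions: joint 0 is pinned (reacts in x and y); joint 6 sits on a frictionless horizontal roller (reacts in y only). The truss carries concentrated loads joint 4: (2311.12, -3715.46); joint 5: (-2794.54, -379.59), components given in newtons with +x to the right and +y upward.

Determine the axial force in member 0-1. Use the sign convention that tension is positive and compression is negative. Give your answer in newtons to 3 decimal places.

N=7 nodes, M=11 members, R=3 reactions → 2N=14, M+R=14
member 0 (0-1): L=1.7697, (cx,cy)=(0.4379,0.8990)
member 1 (0-2): L=1.6700, (cx,cy)=(1.0000,0.0000)
member 2 (1-2): L=1.8255, (cx,cy)=(0.4903,-0.8716)
member 3 (1-3): L=1.5914, (cx,cy)=(0.9985,0.0553)
member 4 (2-3): L=1.8168, (cx,cy)=(0.3820,0.9242)
member 5 (2-4): L=1.5070, (cx,cy)=(1.0000,0.0000)
member 6 (3-4): L=1.8655, (cx,cy)=(0.4358,-0.9000)
member 7 (3-5): L=1.4394, (cx,cy)=(0.9990,-0.0438)
member 8 (4-5): L=1.7327, (cx,cy)=(0.3607,0.9327)
member 9 (4-6): L=1.5230, (cx,cy)=(1.0000,0.0000)
member 10 (5-6): L=1.8487, (cx,cy)=(0.4857,-0.8741)
solve A·x = −loads:
  F[0-1] = -2488.6625 N (compression)
  F[0-2] = +606.4215 N (tension)
  F[1-2] = +2422.3328 N (tension)
  F[1-3] = -2280.9703 N (compression)
  F[2-3] = -2284.4538 N (compression)
  F[2-4] = +2666.7109 N (tension)
  F[3-4] = +2696.3683 N (tension)
  F[3-5] = -4329.3925 N (compression)
  F[4-5] = +1381.6483 N (tension)
  F[4-6] = +1032.3170 N (tension)
  F[5-6] = -2125.2689 N (compression)
  Rx@0 = +483.4200 N
  Ry@0 = +2237.3392 N
  Ry@6 = +1857.7108 N

-2488.662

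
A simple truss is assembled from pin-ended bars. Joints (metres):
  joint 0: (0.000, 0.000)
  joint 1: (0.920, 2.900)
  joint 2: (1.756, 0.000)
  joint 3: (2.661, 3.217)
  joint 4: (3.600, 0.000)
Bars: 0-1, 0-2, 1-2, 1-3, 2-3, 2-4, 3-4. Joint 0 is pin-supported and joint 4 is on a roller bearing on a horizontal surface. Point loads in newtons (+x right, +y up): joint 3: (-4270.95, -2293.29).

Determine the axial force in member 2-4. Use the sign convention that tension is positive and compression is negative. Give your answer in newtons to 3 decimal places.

-619.222

N=5 nodes, M=7 members, R=3 reactions → 2N=10, M+R=10
member 0 (0-1): L=3.0424, (cx,cy)=(0.3024,0.9532)
member 1 (0-2): L=1.7560, (cx,cy)=(1.0000,0.0000)
member 2 (1-2): L=3.0181, (cx,cy)=(0.2770,-0.9609)
member 3 (1-3): L=1.7696, (cx,cy)=(0.9838,0.1791)
member 4 (2-3): L=3.3419, (cx,cy)=(0.2708,0.9626)
member 5 (2-4): L=1.8440, (cx,cy)=(1.0000,0.0000)
member 6 (3-4): L=3.3512, (cx,cy)=(0.2802,-0.9599)
solve A·x = −loads:
  F[0-1] = -4631.5642 N (compression)
  F[0-2] = -2870.4134 N (compression)
  F[1-2] = +4113.2208 N (tension)
  F[1-3] = -2581.6409 N (compression)
  F[2-3] = -4105.6887 N (compression)
  F[2-4] = -619.2219 N (compression)
  F[3-4] = +2209.9692 N (tension)
  Rx@0 = +4270.9500 N
  Ry@0 = +4414.7349 N
  Ry@4 = -2121.4449 N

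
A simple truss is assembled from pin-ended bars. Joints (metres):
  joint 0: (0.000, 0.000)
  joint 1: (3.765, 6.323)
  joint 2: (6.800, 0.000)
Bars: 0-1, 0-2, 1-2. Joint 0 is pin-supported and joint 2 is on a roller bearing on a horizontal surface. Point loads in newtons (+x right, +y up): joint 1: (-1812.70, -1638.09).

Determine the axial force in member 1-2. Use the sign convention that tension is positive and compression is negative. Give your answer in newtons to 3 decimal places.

N=3 nodes, M=3 members, R=3 reactions → 2N=6, M+R=6
member 0 (0-1): L=7.3590, (cx,cy)=(0.5116,0.8592)
member 1 (0-2): L=6.8000, (cx,cy)=(1.0000,0.0000)
member 2 (1-2): L=7.0137, (cx,cy)=(0.4327,-0.9015)
solve A·x = −loads:
  F[0-1] = -2812.6412 N (compression)
  F[0-2] = -373.7099 N (compression)
  F[1-2] = +863.6170 N (tension)
  Rx@0 = +1812.7000 N
  Ry@0 = +2416.6625 N
  Ry@2 = -778.5725 N

863.617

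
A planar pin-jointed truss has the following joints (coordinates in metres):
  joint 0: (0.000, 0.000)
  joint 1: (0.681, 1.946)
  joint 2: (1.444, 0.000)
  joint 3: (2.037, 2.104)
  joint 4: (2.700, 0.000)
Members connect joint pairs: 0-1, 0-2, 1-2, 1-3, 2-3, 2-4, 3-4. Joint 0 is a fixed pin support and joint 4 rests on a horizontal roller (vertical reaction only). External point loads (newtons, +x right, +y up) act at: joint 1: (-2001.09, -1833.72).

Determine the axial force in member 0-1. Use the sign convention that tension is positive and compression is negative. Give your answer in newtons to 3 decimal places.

N=5 nodes, M=7 members, R=3 reactions → 2N=10, M+R=10
member 0 (0-1): L=2.0617, (cx,cy)=(0.3303,0.9439)
member 1 (0-2): L=1.4440, (cx,cy)=(1.0000,0.0000)
member 2 (1-2): L=2.0902, (cx,cy)=(0.3650,-0.9310)
member 3 (1-3): L=1.3652, (cx,cy)=(0.9933,0.1157)
member 4 (2-3): L=2.1860, (cx,cy)=(0.2713,0.9625)
member 5 (2-4): L=1.2560, (cx,cy)=(1.0000,0.0000)
member 6 (3-4): L=2.2060, (cx,cy)=(0.3005,-0.9538)
solve A·x = −loads:
  F[0-1] = -2980.7831 N (compression)
  F[0-2] = -1016.5158 N (compression)
  F[1-2] = +1128.0673 N (tension)
  F[1-3] = +608.8281 N (tension)
  F[2-3] = -1091.1415 N (compression)
  F[2-4] = -308.7368 N (compression)
  F[3-4] = +1027.2547 N (tension)
  Rx@0 = +2001.0900 N
  Ry@0 = +2813.4822 N
  Ry@4 = -979.7622 N

-2980.783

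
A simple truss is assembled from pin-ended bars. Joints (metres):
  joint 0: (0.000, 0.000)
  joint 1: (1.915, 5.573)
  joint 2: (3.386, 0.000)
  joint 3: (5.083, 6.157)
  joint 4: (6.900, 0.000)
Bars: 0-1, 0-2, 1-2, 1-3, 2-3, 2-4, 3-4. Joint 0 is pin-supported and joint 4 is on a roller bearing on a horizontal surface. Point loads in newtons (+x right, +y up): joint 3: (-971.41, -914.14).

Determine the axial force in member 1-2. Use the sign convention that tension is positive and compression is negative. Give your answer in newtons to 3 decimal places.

1023.121

N=5 nodes, M=7 members, R=3 reactions → 2N=10, M+R=10
member 0 (0-1): L=5.8928, (cx,cy)=(0.3250,0.9457)
member 1 (0-2): L=3.3860, (cx,cy)=(1.0000,0.0000)
member 2 (1-2): L=5.7639, (cx,cy)=(0.2552,-0.9669)
member 3 (1-3): L=3.2214, (cx,cy)=(0.9834,0.1813)
member 4 (2-3): L=6.3866, (cx,cy)=(0.2657,0.9641)
member 5 (2-4): L=3.5140, (cx,cy)=(1.0000,0.0000)
member 6 (3-4): L=6.4195, (cx,cy)=(0.2830,-0.9591)
solve A·x = −loads:
  F[0-1] = -1171.0931 N (compression)
  F[0-2] = -590.8391 N (compression)
  F[1-2] = +1023.1212 N (tension)
  F[1-3] = -652.4942 N (compression)
  F[2-3] = -1026.1282 N (compression)
  F[2-4] = -57.0719 N (compression)
  F[3-4] = +201.6365 N (tension)
  Rx@0 = +971.4100 N
  Ry@0 = +1107.5310 N
  Ry@4 = -193.3910 N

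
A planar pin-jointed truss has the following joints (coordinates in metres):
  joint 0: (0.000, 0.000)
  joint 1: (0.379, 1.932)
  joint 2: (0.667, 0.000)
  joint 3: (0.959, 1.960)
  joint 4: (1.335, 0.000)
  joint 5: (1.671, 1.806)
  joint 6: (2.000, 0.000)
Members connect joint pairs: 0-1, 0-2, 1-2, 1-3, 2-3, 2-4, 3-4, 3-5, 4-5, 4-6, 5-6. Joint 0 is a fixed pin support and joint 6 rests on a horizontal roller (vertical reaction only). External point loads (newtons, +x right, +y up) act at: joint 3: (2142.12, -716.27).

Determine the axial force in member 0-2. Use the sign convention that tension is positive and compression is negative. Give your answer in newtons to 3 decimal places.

1803.441

N=7 nodes, M=11 members, R=3 reactions → 2N=14, M+R=14
member 0 (0-1): L=1.9688, (cx,cy)=(0.1925,0.9813)
member 1 (0-2): L=0.6670, (cx,cy)=(1.0000,0.0000)
member 2 (1-2): L=1.9533, (cx,cy)=(0.1474,-0.9891)
member 3 (1-3): L=0.5807, (cx,cy)=(0.9988,0.0482)
member 4 (2-3): L=1.9816, (cx,cy)=(0.1474,0.9891)
member 5 (2-4): L=0.6680, (cx,cy)=(1.0000,0.0000)
member 6 (3-4): L=1.9957, (cx,cy)=(0.1884,-0.9821)
member 7 (3-5): L=0.7285, (cx,cy)=(0.9774,-0.2114)
member 8 (4-5): L=1.8370, (cx,cy)=(0.1829,0.9831)
member 9 (4-6): L=0.6650, (cx,cy)=(1.0000,0.0000)
member 10 (5-6): L=1.8357, (cx,cy)=(0.1792,-0.9838)
solve A·x = −loads:
  F[0-1] = +1759.3648 N (tension)
  F[0-2] = +1803.4409 N (tension)
  F[1-2] = -1716.6514 N (compression)
  F[1-3] = +592.4699 N (tension)
  F[2-3] = +1716.6292 N (tension)
  F[2-4] = +1297.3882 N (tension)
  F[3-4] = -2296.8414 N (compression)
  F[3-5] = -884.6545 N (compression)
  F[4-5] = +2294.4166 N (tension)
  F[4-6] = +444.9933 N (tension)
  F[5-6] = -2482.9306 N (compression)
  Rx@0 = -2142.1200 N
  Ry@0 = -1726.4591 N
  Ry@6 = +2442.7291 N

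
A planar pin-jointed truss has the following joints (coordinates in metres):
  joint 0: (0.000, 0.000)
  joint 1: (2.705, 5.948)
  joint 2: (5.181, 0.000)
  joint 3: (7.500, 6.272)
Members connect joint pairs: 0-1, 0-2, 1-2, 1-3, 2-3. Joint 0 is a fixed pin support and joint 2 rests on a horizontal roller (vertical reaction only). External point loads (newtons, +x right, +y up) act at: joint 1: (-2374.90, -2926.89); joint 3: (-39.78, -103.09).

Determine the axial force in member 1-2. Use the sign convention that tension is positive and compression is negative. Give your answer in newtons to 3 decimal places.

1300.092

N=4 nodes, M=5 members, R=3 reactions → 2N=8, M+R=8
member 0 (0-1): L=6.5342, (cx,cy)=(0.4140,0.9103)
member 1 (0-2): L=5.1810, (cx,cy)=(1.0000,0.0000)
member 2 (1-2): L=6.4428, (cx,cy)=(0.3843,-0.9232)
member 3 (1-3): L=4.8059, (cx,cy)=(0.9977,0.0674)
member 4 (2-3): L=6.6870, (cx,cy)=(0.3468,0.9379)
solve A·x = −loads:
  F[0-1] = -4534.0133 N (compression)
  F[0-2] = -537.7078 N (compression)
  F[1-2] = +1300.0918 N (tension)
  F[1-3] = -1.7102 N (compression)
  F[2-3] = -109.7880 N (compression)
  Rx@0 = +2414.6800 N
  Ry@0 = +4127.2571 N
  Ry@2 = -1097.2771 N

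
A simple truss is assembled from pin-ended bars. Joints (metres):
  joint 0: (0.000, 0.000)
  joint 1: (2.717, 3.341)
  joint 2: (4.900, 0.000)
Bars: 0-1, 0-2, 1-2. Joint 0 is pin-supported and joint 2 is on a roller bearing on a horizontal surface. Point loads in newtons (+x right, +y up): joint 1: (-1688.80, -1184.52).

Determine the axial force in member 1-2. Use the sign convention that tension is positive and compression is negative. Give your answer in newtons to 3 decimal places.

590.917

N=3 nodes, M=3 members, R=3 reactions → 2N=6, M+R=6
member 0 (0-1): L=4.3063, (cx,cy)=(0.6309,0.7758)
member 1 (0-2): L=4.9000, (cx,cy)=(1.0000,0.0000)
member 2 (1-2): L=3.9910, (cx,cy)=(0.5470,-0.8371)
solve A·x = −loads:
  F[0-1] = -2164.3745 N (compression)
  F[0-2] = -323.2236 N (compression)
  F[1-2] = +590.9174 N (tension)
  Rx@0 = +1688.8000 N
  Ry@0 = +1679.2016 N
  Ry@2 = -494.6816 N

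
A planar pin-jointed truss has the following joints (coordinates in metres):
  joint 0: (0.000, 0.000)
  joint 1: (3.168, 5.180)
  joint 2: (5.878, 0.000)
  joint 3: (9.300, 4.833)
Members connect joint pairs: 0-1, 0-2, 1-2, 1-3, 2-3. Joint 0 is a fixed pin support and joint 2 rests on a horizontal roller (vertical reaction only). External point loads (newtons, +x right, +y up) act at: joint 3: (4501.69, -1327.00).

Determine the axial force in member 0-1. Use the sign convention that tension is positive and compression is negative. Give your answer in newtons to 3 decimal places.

5244.285

N=4 nodes, M=5 members, R=3 reactions → 2N=8, M+R=8
member 0 (0-1): L=6.0720, (cx,cy)=(0.5217,0.8531)
member 1 (0-2): L=5.8780, (cx,cy)=(1.0000,0.0000)
member 2 (1-2): L=5.8461, (cx,cy)=(0.4636,-0.8861)
member 3 (1-3): L=6.1418, (cx,cy)=(0.9984,-0.0565)
member 4 (2-3): L=5.9218, (cx,cy)=(0.5779,0.8161)
solve A·x = −loads:
  F[0-1] = +5244.2847 N (tension)
  F[0-2] = +1765.5207 N (tension)
  F[1-2] = -5383.3068 N (compression)
  F[1-3] = +5240.0222 N (tension)
  F[2-3] = -1263.2107 N (compression)
  Rx@0 = -4501.6900 N
  Ry@0 = -4473.9132 N
  Ry@2 = +5800.9132 N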